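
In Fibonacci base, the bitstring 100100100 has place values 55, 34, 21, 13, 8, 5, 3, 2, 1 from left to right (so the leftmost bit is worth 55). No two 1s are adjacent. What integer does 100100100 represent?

71

Summing the place values of the 1 bits: 55 + 13 + 3 = 71.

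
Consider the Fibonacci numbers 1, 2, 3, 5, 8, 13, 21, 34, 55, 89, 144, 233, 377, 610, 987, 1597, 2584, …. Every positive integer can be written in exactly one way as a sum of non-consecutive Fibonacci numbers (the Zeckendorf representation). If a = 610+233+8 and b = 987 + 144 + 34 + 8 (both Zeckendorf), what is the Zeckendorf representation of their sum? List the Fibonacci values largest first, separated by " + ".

The two numbers are 851 and 1173, so their sum is 2024.
Greedy algorithm:
2024: greatest Fibonacci not exceeding it is 1597, leaving 427
427: greatest Fibonacci not exceeding it is 377, leaving 50
50: greatest Fibonacci not exceeding it is 34, leaving 16
16: greatest Fibonacci not exceeding it is 13, leaving 3
3: greatest Fibonacci not exceeding it is 3, leaving 0

1597 + 377 + 34 + 13 + 3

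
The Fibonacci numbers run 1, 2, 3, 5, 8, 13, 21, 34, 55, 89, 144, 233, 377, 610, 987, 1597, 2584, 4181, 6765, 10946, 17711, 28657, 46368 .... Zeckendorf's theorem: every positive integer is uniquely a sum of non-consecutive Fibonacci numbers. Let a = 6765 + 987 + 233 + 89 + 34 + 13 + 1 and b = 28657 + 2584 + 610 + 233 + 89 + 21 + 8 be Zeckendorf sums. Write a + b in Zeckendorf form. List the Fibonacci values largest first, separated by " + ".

The two numbers are 8122 and 32202, so their sum is 40324.
28657 ≤ 40324 < 46368, so take 28657; remainder 11667
10946 ≤ 11667 < 17711, so take 10946; remainder 721
610 ≤ 721 < 987, so take 610; remainder 111
89 ≤ 111 < 144, so take 89; remainder 22
21 ≤ 22 < 34, so take 21; remainder 1
1 ≤ 1 < 2, so take 1; remainder 0

28657 + 10946 + 610 + 89 + 21 + 1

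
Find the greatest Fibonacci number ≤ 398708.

317811

317811 ≤ 398708 < 514229, so the largest Fibonacci number not exceeding 398708 is 317811.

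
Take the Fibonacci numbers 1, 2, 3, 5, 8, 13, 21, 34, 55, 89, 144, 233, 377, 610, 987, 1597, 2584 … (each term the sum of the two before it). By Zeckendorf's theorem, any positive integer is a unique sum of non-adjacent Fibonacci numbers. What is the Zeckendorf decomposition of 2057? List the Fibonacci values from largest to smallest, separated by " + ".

Greedy algorithm:
subtract 1597 from 2057: 460 remains
subtract 377 from 460: 83 remains
subtract 55 from 83: 28 remains
subtract 21 from 28: 7 remains
subtract 5 from 7: 2 remains
subtract 2 from 2: 0 remains
So 2057 = 1597 + 377 + 55 + 21 + 5 + 2, with no two terms consecutive in the sequence.

1597 + 377 + 55 + 21 + 5 + 2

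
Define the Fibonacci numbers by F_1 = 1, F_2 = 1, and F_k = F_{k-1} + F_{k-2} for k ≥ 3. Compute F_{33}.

Iterating the recurrence up to F_{28} = 317811 and F_{27} = 196418:
F_{29} = F_{28} + F_{27} = 317811 + 196418 = 514229
F_{30} = F_{29} + F_{28} = 514229 + 317811 = 832040
F_{31} = F_{30} + F_{29} = 832040 + 514229 = 1346269
F_{32} = F_{31} + F_{30} = 1346269 + 832040 = 2178309
F_{33} = F_{32} + F_{31} = 2178309 + 1346269 = 3524578

3524578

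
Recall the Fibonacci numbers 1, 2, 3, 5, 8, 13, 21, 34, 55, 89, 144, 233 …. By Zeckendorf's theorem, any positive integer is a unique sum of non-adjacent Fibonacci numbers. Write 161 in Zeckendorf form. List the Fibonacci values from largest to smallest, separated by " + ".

161 − 144 = 17
17 − 13 = 4
4 − 3 = 1
1 − 1 = 0
So 161 = 144 + 13 + 3 + 1, with no two terms consecutive in the sequence.

144 + 13 + 3 + 1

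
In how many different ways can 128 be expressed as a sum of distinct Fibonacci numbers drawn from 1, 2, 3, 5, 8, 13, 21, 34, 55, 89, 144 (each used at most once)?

128 = 89+34+5 = 89+34+3+2 = 89+21+13+5 = 89+21+13+3+2 = 55+34+21+13+5 = … (3 more), for 8 in all.

8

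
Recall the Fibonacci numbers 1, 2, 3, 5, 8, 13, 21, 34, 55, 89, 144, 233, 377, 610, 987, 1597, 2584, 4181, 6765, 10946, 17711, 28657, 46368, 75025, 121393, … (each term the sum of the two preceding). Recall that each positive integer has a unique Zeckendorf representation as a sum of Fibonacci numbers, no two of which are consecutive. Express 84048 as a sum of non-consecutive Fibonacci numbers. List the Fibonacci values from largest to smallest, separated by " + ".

75025 + 6765 + 1597 + 610 + 34 + 13 + 3 + 1

84048: greatest Fibonacci not exceeding it is 75025, leaving 9023
9023: greatest Fibonacci not exceeding it is 6765, leaving 2258
2258: greatest Fibonacci not exceeding it is 1597, leaving 661
661: greatest Fibonacci not exceeding it is 610, leaving 51
51: greatest Fibonacci not exceeding it is 34, leaving 17
17: greatest Fibonacci not exceeding it is 13, leaving 4
4: greatest Fibonacci not exceeding it is 3, leaving 1
1: greatest Fibonacci not exceeding it is 1, leaving 0
So 84048 = 75025 + 6765 + 1597 + 610 + 34 + 13 + 3 + 1, with no two terms consecutive in the sequence.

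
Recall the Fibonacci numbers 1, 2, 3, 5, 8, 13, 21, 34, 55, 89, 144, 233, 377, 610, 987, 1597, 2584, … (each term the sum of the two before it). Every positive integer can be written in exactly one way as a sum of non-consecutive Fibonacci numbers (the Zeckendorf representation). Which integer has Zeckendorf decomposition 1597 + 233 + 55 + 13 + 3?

1597 + 233 + 55 + 13 + 3 = 1901.

1901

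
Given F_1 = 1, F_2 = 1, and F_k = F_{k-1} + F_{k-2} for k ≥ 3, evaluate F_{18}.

Iterating the recurrence up to F_{13} = 233 and F_{12} = 144:
F_{14} = F_{13} + F_{12} = 233 + 144 = 377
F_{15} = F_{14} + F_{13} = 377 + 233 = 610
F_{16} = F_{15} + F_{14} = 610 + 377 = 987
F_{17} = F_{16} + F_{15} = 987 + 610 = 1597
F_{18} = F_{17} + F_{16} = 1597 + 987 = 2584

2584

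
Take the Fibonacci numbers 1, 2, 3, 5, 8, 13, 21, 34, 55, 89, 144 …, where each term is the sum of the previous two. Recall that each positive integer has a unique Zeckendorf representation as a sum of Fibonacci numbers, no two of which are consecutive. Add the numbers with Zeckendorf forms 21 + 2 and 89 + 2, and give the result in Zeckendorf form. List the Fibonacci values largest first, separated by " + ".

The two numbers are 23 and 91, so their sum is 114.
Greedily peel off the largest Fibonacci term at each step:
89 ≤ 114 < 144, so take 89; remainder 25
21 ≤ 25 < 34, so take 21; remainder 4
3 ≤ 4 < 5, so take 3; remainder 1
1 ≤ 1 < 2, so take 1; remainder 0

89 + 21 + 3 + 1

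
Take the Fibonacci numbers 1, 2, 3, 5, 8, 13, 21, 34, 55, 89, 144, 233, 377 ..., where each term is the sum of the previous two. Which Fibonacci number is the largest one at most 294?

233 ≤ 294 < 377, so the largest Fibonacci number not exceeding 294 is 233.

233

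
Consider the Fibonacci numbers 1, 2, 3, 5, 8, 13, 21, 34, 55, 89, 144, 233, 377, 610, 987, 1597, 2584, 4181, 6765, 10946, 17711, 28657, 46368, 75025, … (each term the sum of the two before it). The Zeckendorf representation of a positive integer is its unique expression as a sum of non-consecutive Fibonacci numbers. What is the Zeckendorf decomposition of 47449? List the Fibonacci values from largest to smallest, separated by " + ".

46368 + 987 + 89 + 5

Repeatedly subtract the largest Fibonacci number that fits:
47449 − 46368 = 1081
1081 − 987 = 94
94 − 89 = 5
5 − 5 = 0
So 47449 = 46368 + 987 + 89 + 5, with no two terms consecutive in the sequence.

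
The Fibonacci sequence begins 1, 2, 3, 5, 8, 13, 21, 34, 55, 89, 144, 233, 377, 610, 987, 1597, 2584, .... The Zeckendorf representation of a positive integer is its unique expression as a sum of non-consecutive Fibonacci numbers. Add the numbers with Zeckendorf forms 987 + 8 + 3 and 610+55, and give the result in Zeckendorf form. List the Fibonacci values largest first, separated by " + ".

The two numbers are 998 and 665, so their sum is 1663.
Greedily peel off the largest Fibonacci term at each step:
largest Fibonacci ≤ 1663 is 1597; 1663 − 1597 = 66
largest Fibonacci ≤ 66 is 55; 66 − 55 = 11
largest Fibonacci ≤ 11 is 8; 11 − 8 = 3
largest Fibonacci ≤ 3 is 3; 3 − 3 = 0

1597 + 55 + 8 + 3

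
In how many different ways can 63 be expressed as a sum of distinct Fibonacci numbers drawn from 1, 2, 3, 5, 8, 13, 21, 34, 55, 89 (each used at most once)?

Starting from the Zeckendorf form and repeatedly splitting a term F_k into F_{k−1} + F_{k−2} (when neither is already used) reaches every representation.
63 = 55+8 = 55+5+3 = 34+21+8 = … (5 more), for 8 in all.

8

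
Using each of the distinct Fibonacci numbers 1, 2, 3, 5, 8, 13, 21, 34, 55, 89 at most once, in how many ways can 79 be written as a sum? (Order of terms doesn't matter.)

79 = 55+21+3 = 55+21+2+1 = 55+13+8+3 = 55+13+8+2+1 = … (4 more), for 8 in all.

8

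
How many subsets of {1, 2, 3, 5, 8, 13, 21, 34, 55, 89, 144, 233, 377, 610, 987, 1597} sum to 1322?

1322 = 987+233+89+13 = 987+233+89+8+5 = 987+233+55+34+13 = 987+233+89+8+3+2 = … (22 more), for 26 in all.

26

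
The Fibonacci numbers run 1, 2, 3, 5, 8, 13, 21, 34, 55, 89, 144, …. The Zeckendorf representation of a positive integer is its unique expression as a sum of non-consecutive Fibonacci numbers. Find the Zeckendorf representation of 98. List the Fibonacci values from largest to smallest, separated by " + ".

89 + 8 + 1

largest Fibonacci ≤ 98 is 89; 98 − 89 = 9
largest Fibonacci ≤ 9 is 8; 9 − 8 = 1
largest Fibonacci ≤ 1 is 1; 1 − 1 = 0
So 98 = 89 + 8 + 1, with no two terms consecutive in the sequence.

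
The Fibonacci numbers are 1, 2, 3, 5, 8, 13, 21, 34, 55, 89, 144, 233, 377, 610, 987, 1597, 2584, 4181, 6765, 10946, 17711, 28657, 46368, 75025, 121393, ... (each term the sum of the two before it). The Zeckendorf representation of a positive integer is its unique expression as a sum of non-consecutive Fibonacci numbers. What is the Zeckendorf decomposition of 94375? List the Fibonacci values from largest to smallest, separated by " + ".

75025 ≤ 94375 < 121393, so take 75025; remainder 19350
17711 ≤ 19350 < 28657, so take 17711; remainder 1639
1597 ≤ 1639 < 2584, so take 1597; remainder 42
34 ≤ 42 < 55, so take 34; remainder 8
8 ≤ 8 < 13, so take 8; remainder 0
So 94375 = 75025 + 17711 + 1597 + 34 + 8, with no two terms consecutive in the sequence.

75025 + 17711 + 1597 + 34 + 8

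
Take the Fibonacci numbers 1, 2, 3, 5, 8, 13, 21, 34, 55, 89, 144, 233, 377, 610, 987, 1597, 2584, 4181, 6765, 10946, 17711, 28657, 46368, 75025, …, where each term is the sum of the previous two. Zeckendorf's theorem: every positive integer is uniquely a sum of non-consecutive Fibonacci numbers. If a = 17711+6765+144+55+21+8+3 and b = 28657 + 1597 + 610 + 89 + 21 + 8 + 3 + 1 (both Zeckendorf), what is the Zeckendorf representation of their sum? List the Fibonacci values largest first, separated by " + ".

The two numbers are 24707 and 30986, so their sum is 55693.
take 46368 (≤ 55693); 55693 − 46368 = 9325
take 6765 (≤ 9325); 9325 − 6765 = 2560
take 1597 (≤ 2560); 2560 − 1597 = 963
take 610 (≤ 963); 963 − 610 = 353
take 233 (≤ 353); 353 − 233 = 120
take 89 (≤ 120); 120 − 89 = 31
take 21 (≤ 31); 31 − 21 = 10
take 8 (≤ 10); 10 − 8 = 2
take 2 (≤ 2); 2 − 2 = 0

46368 + 6765 + 1597 + 610 + 233 + 89 + 21 + 8 + 2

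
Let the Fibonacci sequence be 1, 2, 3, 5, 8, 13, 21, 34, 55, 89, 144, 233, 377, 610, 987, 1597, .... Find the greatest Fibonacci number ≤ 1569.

987

987 ≤ 1569 < 1597, so the largest Fibonacci number not exceeding 1569 is 987.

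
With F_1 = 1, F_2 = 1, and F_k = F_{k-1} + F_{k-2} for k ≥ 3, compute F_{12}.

144

Iterating the recurrence up to F_{7} = 13 and F_{6} = 8:
F_{8} = F_{7} + F_{6} = 13 + 8 = 21
F_{9} = F_{8} + F_{7} = 21 + 13 = 34
F_{10} = F_{9} + F_{8} = 34 + 21 = 55
F_{11} = F_{10} + F_{9} = 55 + 34 = 89
F_{12} = F_{11} + F_{10} = 89 + 55 = 144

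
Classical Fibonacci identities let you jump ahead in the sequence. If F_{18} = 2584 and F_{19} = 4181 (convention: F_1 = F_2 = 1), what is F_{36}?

By the doubling identity F_{2k} = F_k(2F_{k+1} − F_k): F_{36} = 2584·(2·4181 − 2584) = 2584·5778 = 14930352.

14930352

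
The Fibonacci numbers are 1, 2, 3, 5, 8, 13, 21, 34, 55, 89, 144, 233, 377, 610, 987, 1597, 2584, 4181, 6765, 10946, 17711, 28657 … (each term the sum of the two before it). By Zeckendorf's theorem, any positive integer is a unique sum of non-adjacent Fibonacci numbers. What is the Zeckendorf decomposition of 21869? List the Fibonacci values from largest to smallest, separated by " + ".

Greedy algorithm:
21869: greatest Fibonacci not exceeding it is 17711, leaving 4158
4158: greatest Fibonacci not exceeding it is 2584, leaving 1574
1574: greatest Fibonacci not exceeding it is 987, leaving 587
587: greatest Fibonacci not exceeding it is 377, leaving 210
210: greatest Fibonacci not exceeding it is 144, leaving 66
66: greatest Fibonacci not exceeding it is 55, leaving 11
11: greatest Fibonacci not exceeding it is 8, leaving 3
3: greatest Fibonacci not exceeding it is 3, leaving 0
So 21869 = 17711 + 2584 + 987 + 377 + 144 + 55 + 8 + 3, with no two terms consecutive in the sequence.

17711 + 2584 + 987 + 377 + 144 + 55 + 8 + 3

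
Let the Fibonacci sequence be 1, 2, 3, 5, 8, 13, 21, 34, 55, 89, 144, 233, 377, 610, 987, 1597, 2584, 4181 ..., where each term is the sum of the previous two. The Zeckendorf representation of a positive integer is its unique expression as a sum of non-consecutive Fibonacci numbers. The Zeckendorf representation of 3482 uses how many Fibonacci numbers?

Greedy algorithm:
3482: greatest Fibonacci not exceeding it is 2584, leaving 898
898: greatest Fibonacci not exceeding it is 610, leaving 288
288: greatest Fibonacci not exceeding it is 233, leaving 55
55: greatest Fibonacci not exceeding it is 55, leaving 0
3482 = 2584 + 610 + 233 + 55, which has 4 terms.

4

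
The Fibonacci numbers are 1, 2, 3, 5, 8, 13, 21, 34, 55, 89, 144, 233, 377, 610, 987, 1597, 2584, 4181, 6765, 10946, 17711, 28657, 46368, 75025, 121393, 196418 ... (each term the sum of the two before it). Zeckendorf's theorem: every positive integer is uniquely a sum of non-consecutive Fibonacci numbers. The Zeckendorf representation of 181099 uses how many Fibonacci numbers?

9

subtract 121393 from 181099: 59706 remains
subtract 46368 from 59706: 13338 remains
subtract 10946 from 13338: 2392 remains
subtract 1597 from 2392: 795 remains
subtract 610 from 795: 185 remains
subtract 144 from 185: 41 remains
subtract 34 from 41: 7 remains
subtract 5 from 7: 2 remains
subtract 2 from 2: 0 remains
181099 = 121393 + 46368 + 10946 + 1597 + 610 + 144 + 34 + 5 + 2, which has 9 terms.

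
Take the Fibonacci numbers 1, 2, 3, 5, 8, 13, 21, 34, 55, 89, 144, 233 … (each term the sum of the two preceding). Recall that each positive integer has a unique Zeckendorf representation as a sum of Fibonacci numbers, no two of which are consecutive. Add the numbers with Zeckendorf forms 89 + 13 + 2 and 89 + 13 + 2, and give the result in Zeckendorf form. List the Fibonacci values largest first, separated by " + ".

144 + 55 + 8 + 1

The two numbers are 104 and 104, so their sum is 208.
208: greatest Fibonacci not exceeding it is 144, leaving 64
64: greatest Fibonacci not exceeding it is 55, leaving 9
9: greatest Fibonacci not exceeding it is 8, leaving 1
1: greatest Fibonacci not exceeding it is 1, leaving 0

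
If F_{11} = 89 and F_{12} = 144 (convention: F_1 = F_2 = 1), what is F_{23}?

28657

By F_{2k+1} = F_k² + F_{k+1}²: F_{23} = 89² + 144² = 7921 + 20736 = 28657.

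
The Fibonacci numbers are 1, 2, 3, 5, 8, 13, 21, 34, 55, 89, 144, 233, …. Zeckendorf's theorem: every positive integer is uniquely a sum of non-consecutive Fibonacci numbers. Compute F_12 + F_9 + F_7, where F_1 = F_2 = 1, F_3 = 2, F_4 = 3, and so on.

F_12 + F_9 + F_7 = 144 + 34 + 13 = 191.

191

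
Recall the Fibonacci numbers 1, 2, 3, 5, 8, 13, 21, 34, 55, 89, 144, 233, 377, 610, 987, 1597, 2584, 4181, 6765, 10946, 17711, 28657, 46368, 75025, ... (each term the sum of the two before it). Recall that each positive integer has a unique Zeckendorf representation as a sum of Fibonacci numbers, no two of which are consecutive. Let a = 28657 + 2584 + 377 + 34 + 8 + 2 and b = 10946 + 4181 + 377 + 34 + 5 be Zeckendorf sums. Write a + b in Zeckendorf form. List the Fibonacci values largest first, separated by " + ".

46368 + 610 + 144 + 55 + 21 + 5 + 2

The two numbers are 31662 and 15543, so their sum is 47205.
take 46368 (≤ 47205); 47205 − 46368 = 837
take 610 (≤ 837); 837 − 610 = 227
take 144 (≤ 227); 227 − 144 = 83
take 55 (≤ 83); 83 − 55 = 28
take 21 (≤ 28); 28 − 21 = 7
take 5 (≤ 7); 7 − 5 = 2
take 2 (≤ 2); 2 − 2 = 0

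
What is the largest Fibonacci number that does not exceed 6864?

6765

6765 ≤ 6864 < 10946, so the largest Fibonacci number not exceeding 6864 is 6765.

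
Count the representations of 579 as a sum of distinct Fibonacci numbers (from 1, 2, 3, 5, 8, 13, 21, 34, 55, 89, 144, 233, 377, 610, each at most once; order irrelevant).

Each representation comes from the Zeckendorf form by replacing some F_k with F_{k−1} + F_{k−2} where possible.
579 = 377+144+55+3 = 377+144+55+2+1 = 377+144+34+21+3 = 377+144+34+21+2+1 = … (13 more), for 17 in all.

17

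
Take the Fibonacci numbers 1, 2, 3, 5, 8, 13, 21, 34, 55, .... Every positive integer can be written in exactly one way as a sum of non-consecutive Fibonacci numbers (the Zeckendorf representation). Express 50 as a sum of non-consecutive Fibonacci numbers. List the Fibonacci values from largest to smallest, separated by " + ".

34 ≤ 50 < 55, so take 34; remainder 16
13 ≤ 16 < 21, so take 13; remainder 3
3 ≤ 3 < 5, so take 3; remainder 0
So 50 = 34 + 13 + 3, with no two terms consecutive in the sequence.

34 + 13 + 3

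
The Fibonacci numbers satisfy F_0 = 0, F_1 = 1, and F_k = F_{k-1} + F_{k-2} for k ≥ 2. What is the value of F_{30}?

832040

Iterating the recurrence up to F_{24} = 46368 and F_{23} = 28657:
F_{25} = F_{24} + F_{23} = 46368 + 28657 = 75025
F_{26} = F_{25} + F_{24} = 75025 + 46368 = 121393
F_{27} = F_{26} + F_{25} = 121393 + 75025 = 196418
F_{28} = F_{27} + F_{26} = 196418 + 121393 = 317811
F_{29} = F_{28} + F_{27} = 317811 + 196418 = 514229
F_{30} = F_{29} + F_{28} = 514229 + 317811 = 832040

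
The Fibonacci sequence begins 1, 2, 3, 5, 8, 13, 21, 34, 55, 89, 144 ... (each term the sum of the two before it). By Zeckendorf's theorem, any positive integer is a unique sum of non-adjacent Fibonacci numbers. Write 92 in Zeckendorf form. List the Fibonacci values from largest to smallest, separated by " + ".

89 + 3

Repeatedly subtract the largest Fibonacci number that fits:
take 89 (≤ 92); 92 − 89 = 3
take 3 (≤ 3); 3 − 3 = 0
So 92 = 89 + 3, with no two terms consecutive in the sequence.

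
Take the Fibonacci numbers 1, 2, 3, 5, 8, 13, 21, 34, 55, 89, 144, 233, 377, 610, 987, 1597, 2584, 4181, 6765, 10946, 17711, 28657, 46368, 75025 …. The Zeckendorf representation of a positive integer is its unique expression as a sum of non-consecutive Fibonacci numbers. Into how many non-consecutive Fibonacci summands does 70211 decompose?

9

Repeatedly subtract the largest Fibonacci number that fits:
70211: greatest Fibonacci not exceeding it is 46368, leaving 23843
23843: greatest Fibonacci not exceeding it is 17711, leaving 6132
6132: greatest Fibonacci not exceeding it is 4181, leaving 1951
1951: greatest Fibonacci not exceeding it is 1597, leaving 354
354: greatest Fibonacci not exceeding it is 233, leaving 121
121: greatest Fibonacci not exceeding it is 89, leaving 32
32: greatest Fibonacci not exceeding it is 21, leaving 11
11: greatest Fibonacci not exceeding it is 8, leaving 3
3: greatest Fibonacci not exceeding it is 3, leaving 0
70211 = 46368 + 17711 + 4181 + 1597 + 233 + 89 + 21 + 8 + 3, which has 9 terms.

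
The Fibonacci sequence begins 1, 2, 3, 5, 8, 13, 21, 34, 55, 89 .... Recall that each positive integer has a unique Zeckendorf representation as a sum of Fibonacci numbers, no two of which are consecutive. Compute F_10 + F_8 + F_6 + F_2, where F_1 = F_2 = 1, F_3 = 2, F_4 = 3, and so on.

F_10 + F_8 + F_6 + F_2 = 55 + 21 + 8 + 1 = 85.

85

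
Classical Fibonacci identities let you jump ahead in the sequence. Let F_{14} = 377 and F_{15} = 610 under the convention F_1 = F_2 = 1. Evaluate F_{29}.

By F_{2k+1} = F_k² + F_{k+1}²: F_{29} = 377² + 610² = 142129 + 372100 = 514229.

514229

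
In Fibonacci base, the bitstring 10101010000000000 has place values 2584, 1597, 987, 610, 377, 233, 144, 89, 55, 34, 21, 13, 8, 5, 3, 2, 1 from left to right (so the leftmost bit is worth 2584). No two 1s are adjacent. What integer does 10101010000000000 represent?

4092

Summing the place values of the 1 bits: 2584 + 987 + 377 + 144 = 4092.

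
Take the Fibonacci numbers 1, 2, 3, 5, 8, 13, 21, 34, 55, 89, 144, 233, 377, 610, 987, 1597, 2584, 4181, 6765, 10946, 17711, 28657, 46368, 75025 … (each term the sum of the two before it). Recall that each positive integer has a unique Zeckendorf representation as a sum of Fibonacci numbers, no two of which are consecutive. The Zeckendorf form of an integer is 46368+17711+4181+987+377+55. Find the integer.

69679

46368+17711+4181+987+377+55 = 69679.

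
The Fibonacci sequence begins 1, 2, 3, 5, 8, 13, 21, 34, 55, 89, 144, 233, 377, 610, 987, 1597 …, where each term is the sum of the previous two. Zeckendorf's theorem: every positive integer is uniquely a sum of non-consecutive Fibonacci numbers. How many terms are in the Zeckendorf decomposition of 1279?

5

largest Fibonacci ≤ 1279 is 987; 1279 − 987 = 292
largest Fibonacci ≤ 292 is 233; 292 − 233 = 59
largest Fibonacci ≤ 59 is 55; 59 − 55 = 4
largest Fibonacci ≤ 4 is 3; 4 − 3 = 1
largest Fibonacci ≤ 1 is 1; 1 − 1 = 0
1279 = 987 + 233 + 55 + 3 + 1, which has 5 terms.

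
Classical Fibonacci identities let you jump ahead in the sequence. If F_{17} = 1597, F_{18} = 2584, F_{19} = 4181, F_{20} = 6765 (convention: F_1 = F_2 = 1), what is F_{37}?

24157817

By the addition formula F_{m+n} = F_m F_{n+1} + F_{m−1} F_n with m=18, n=19: F_{37} = 2584·6765 + 1597·4181 = 17480760 + 6677057 = 24157817.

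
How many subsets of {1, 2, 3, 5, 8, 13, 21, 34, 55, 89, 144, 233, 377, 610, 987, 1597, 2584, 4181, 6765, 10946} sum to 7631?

Starting from the Zeckendorf form and repeatedly splitting a term F_k into F_{k−1} + F_{k−2} (when neither is already used) reaches every representation.
7631 = 6765+610+233+21+2 = 6765+610+233+13+8+2 = 6765+610+144+89+21+2 = 6765+610+233+13+5+3+2 = 6765+610+144+89+13+8+2 = … (40 more), for 45 in all.

45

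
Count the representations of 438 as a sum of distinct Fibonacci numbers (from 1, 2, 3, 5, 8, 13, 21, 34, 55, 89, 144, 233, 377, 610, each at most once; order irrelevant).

16

438 = 377+55+5+1 = 377+55+3+2+1 = 377+34+21+5+1 = 233+144+55+5+1 = 377+34+21+3+2+1 = … (11 more), for 16 in all.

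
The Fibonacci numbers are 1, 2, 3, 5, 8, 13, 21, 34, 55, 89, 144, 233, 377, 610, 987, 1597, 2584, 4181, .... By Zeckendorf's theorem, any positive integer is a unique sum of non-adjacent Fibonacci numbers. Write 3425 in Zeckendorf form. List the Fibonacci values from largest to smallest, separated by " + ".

largest Fibonacci ≤ 3425 is 2584; 3425 − 2584 = 841
largest Fibonacci ≤ 841 is 610; 841 − 610 = 231
largest Fibonacci ≤ 231 is 144; 231 − 144 = 87
largest Fibonacci ≤ 87 is 55; 87 − 55 = 32
largest Fibonacci ≤ 32 is 21; 32 − 21 = 11
largest Fibonacci ≤ 11 is 8; 11 − 8 = 3
largest Fibonacci ≤ 3 is 3; 3 − 3 = 0
So 3425 = 2584 + 610 + 144 + 55 + 21 + 8 + 3, with no two terms consecutive in the sequence.

2584 + 610 + 144 + 55 + 21 + 8 + 3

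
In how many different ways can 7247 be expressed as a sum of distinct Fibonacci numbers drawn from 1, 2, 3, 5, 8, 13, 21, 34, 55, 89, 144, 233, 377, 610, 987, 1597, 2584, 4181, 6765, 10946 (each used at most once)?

70

7247 = 6765+377+89+13+3 = 6765+377+89+13+2+1 = 6765+377+89+8+5+3 = … (67 more), for 70 in all.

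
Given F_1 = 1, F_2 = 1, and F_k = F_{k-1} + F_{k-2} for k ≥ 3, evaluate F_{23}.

Iterating the recurrence up to F_{17} = 1597 and F_{16} = 987:
F_{18} = F_{17} + F_{16} = 1597 + 987 = 2584
F_{19} = F_{18} + F_{17} = 2584 + 1597 = 4181
F_{20} = F_{19} + F_{18} = 4181 + 2584 = 6765
F_{21} = F_{20} + F_{19} = 6765 + 4181 = 10946
F_{22} = F_{21} + F_{20} = 10946 + 6765 = 17711
F_{23} = F_{22} + F_{21} = 17711 + 10946 = 28657

28657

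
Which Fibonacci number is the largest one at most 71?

55 ≤ 71 < 89, so the largest Fibonacci number not exceeding 71 is 55.

55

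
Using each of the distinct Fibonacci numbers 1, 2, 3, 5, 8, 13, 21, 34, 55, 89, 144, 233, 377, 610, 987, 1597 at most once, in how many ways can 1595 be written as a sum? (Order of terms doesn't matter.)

Each representation comes from the Zeckendorf form by replacing some F_k with F_{k−1} + F_{k−2} where possible.
1595 = 987+377+144+55+21+8+3 = 987+377+144+55+21+8+2+1 = 987+377+144+55+21+5+3+2+1 = 987+377+144+55+13+8+5+3+2+1 = 987+377+144+34+21+13+8+5+3+2+1 = … (3 more), for 8 in all.

8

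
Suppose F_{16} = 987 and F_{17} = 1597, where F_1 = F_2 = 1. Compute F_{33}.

3524578

By F_{2k+1} = F_k² + F_{k+1}²: F_{33} = 987² + 1597² = 974169 + 2550409 = 3524578.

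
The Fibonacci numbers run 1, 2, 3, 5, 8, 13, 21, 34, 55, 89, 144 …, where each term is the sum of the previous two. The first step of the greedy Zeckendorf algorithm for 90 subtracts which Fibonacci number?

89

89 ≤ 90 < 144, so the largest Fibonacci number not exceeding 90 is 89.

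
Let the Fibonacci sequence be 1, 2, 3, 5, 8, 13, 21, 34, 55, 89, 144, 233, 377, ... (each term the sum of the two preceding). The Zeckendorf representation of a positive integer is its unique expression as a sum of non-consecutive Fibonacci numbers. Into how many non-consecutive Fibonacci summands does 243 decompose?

subtract 233 from 243: 10 remains
subtract 8 from 10: 2 remains
subtract 2 from 2: 0 remains
243 = 233 + 8 + 2, which has 3 terms.

3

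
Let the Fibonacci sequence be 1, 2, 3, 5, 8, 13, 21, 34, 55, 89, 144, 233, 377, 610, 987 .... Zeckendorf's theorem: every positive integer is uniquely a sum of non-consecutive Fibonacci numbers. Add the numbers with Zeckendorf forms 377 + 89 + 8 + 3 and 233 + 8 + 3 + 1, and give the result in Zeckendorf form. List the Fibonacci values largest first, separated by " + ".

The two numbers are 477 and 245, so their sum is 722.
Greedy algorithm:
610 ≤ 722 < 987, so take 610; remainder 112
89 ≤ 112 < 144, so take 89; remainder 23
21 ≤ 23 < 34, so take 21; remainder 2
2 ≤ 2 < 3, so take 2; remainder 0

610 + 89 + 21 + 2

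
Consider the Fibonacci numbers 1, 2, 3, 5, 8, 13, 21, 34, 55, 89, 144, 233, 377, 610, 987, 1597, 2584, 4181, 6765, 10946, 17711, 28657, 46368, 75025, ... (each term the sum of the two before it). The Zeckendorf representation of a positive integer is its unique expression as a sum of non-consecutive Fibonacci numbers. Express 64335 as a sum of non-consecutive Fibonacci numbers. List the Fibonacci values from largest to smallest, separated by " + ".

46368 + 17711 + 233 + 21 + 2

largest Fibonacci ≤ 64335 is 46368; 64335 − 46368 = 17967
largest Fibonacci ≤ 17967 is 17711; 17967 − 17711 = 256
largest Fibonacci ≤ 256 is 233; 256 − 233 = 23
largest Fibonacci ≤ 23 is 21; 23 − 21 = 2
largest Fibonacci ≤ 2 is 2; 2 − 2 = 0
So 64335 = 46368 + 17711 + 233 + 21 + 2, with no two terms consecutive in the sequence.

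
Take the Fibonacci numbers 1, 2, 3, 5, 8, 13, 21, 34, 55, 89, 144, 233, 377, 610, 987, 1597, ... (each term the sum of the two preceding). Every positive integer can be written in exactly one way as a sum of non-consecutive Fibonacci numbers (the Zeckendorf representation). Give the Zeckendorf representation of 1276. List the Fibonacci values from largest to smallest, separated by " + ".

987 + 233 + 55 + 1

subtract 987 from 1276: 289 remains
subtract 233 from 289: 56 remains
subtract 55 from 56: 1 remains
subtract 1 from 1: 0 remains
So 1276 = 987 + 233 + 55 + 1, with no two terms consecutive in the sequence.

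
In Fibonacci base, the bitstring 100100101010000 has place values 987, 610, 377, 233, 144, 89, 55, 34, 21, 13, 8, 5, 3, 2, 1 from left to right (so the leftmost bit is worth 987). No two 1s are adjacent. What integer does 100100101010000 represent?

1304

Summing the place values of the 1 bits: 987 + 233 + 55 + 21 + 8 = 1304.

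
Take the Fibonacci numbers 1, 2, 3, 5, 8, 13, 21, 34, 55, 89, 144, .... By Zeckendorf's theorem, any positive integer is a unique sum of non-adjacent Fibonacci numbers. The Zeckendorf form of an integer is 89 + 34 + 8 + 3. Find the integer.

89 + 34 + 8 + 3 = 134.

134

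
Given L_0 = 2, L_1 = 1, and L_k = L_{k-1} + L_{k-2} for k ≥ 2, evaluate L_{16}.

2207

Iterating the recurrence up to L_{9} = 76 and L_{8} = 47:
L_{10} = L_{9} + L_{8} = 76 + 47 = 123
L_{11} = L_{10} + L_{9} = 123 + 76 = 199
L_{12} = L_{11} + L_{10} = 199 + 123 = 322
L_{13} = L_{12} + L_{11} = 322 + 199 = 521
L_{14} = L_{13} + L_{12} = 521 + 322 = 843
L_{15} = L_{14} + L_{13} = 843 + 521 = 1364
L_{16} = L_{15} + L_{14} = 1364 + 843 = 2207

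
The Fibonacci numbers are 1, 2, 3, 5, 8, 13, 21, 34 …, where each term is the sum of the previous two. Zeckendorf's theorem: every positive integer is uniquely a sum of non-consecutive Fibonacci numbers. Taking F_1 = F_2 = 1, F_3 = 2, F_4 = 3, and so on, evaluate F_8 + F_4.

F_8 + F_4 = 21 + 3 = 24.

24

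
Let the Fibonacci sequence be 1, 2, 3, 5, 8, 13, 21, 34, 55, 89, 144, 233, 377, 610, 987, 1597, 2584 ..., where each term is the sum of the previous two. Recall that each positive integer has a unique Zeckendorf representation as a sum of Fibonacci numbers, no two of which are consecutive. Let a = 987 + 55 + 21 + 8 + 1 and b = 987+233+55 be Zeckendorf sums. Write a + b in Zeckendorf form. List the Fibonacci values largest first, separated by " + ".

1597 + 610 + 89 + 34 + 13 + 3 + 1

The two numbers are 1072 and 1275, so their sum is 2347.
Greedily peel off the largest Fibonacci term at each step:
subtract 1597 from 2347: 750 remains
subtract 610 from 750: 140 remains
subtract 89 from 140: 51 remains
subtract 34 from 51: 17 remains
subtract 13 from 17: 4 remains
subtract 3 from 4: 1 remains
subtract 1 from 1: 0 remains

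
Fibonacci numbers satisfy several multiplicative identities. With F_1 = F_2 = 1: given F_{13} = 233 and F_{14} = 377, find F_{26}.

By the doubling identity F_{2k} = F_k(2F_{k+1} − F_k): F_{26} = 233·(2·377 − 233) = 233·521 = 121393.

121393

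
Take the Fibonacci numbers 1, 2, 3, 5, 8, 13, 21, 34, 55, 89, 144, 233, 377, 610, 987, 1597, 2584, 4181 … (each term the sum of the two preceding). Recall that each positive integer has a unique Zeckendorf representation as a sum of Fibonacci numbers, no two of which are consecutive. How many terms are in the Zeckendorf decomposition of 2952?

7

Repeatedly subtract the largest Fibonacci number that fits:
largest Fibonacci ≤ 2952 is 2584; 2952 − 2584 = 368
largest Fibonacci ≤ 368 is 233; 368 − 233 = 135
largest Fibonacci ≤ 135 is 89; 135 − 89 = 46
largest Fibonacci ≤ 46 is 34; 46 − 34 = 12
largest Fibonacci ≤ 12 is 8; 12 − 8 = 4
largest Fibonacci ≤ 4 is 3; 4 − 3 = 1
largest Fibonacci ≤ 1 is 1; 1 − 1 = 0
2952 = 2584 + 233 + 89 + 34 + 8 + 3 + 1, which has 7 terms.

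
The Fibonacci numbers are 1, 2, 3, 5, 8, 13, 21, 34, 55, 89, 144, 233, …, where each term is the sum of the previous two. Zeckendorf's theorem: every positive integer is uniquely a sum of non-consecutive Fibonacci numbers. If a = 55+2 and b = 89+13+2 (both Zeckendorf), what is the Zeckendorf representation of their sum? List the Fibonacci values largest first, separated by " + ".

The two numbers are 57 and 104, so their sum is 161.
Greedily peel off the largest Fibonacci term at each step:
161: greatest Fibonacci not exceeding it is 144, leaving 17
17: greatest Fibonacci not exceeding it is 13, leaving 4
4: greatest Fibonacci not exceeding it is 3, leaving 1
1: greatest Fibonacci not exceeding it is 1, leaving 0

144 + 13 + 3 + 1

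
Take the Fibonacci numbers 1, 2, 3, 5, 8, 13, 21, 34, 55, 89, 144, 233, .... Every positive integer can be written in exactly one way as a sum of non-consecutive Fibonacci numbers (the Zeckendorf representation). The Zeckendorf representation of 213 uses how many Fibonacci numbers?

4

largest Fibonacci ≤ 213 is 144; 213 − 144 = 69
largest Fibonacci ≤ 69 is 55; 69 − 55 = 14
largest Fibonacci ≤ 14 is 13; 14 − 13 = 1
largest Fibonacci ≤ 1 is 1; 1 − 1 = 0
213 = 144 + 55 + 13 + 1, which has 4 terms.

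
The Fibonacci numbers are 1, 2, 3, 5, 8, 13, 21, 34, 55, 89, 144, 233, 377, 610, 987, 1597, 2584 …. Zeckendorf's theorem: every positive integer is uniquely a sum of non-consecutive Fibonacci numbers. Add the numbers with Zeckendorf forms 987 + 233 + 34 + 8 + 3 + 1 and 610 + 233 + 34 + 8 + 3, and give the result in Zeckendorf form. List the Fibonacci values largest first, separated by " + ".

The two numbers are 1266 and 888, so their sum is 2154.
Greedily peel off the largest Fibonacci term at each step:
largest Fibonacci ≤ 2154 is 1597; 2154 − 1597 = 557
largest Fibonacci ≤ 557 is 377; 557 − 377 = 180
largest Fibonacci ≤ 180 is 144; 180 − 144 = 36
largest Fibonacci ≤ 36 is 34; 36 − 34 = 2
largest Fibonacci ≤ 2 is 2; 2 − 2 = 0

1597 + 377 + 144 + 34 + 2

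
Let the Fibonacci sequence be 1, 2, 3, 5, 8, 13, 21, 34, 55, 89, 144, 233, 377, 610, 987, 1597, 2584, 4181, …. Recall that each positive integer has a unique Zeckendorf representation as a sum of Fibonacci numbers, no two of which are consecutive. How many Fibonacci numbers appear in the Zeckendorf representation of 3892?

8

3892: greatest Fibonacci not exceeding it is 2584, leaving 1308
1308: greatest Fibonacci not exceeding it is 987, leaving 321
321: greatest Fibonacci not exceeding it is 233, leaving 88
88: greatest Fibonacci not exceeding it is 55, leaving 33
33: greatest Fibonacci not exceeding it is 21, leaving 12
12: greatest Fibonacci not exceeding it is 8, leaving 4
4: greatest Fibonacci not exceeding it is 3, leaving 1
1: greatest Fibonacci not exceeding it is 1, leaving 0
3892 = 2584 + 987 + 233 + 55 + 21 + 8 + 3 + 1, which has 8 terms.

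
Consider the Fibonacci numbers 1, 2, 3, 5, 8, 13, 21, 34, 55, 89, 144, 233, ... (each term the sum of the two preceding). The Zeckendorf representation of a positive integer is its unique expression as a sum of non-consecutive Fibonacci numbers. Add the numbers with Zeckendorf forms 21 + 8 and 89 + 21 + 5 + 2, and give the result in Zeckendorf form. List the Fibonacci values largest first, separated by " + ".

144 + 2

The two numbers are 29 and 117, so their sum is 146.
largest Fibonacci ≤ 146 is 144; 146 − 144 = 2
largest Fibonacci ≤ 2 is 2; 2 − 2 = 0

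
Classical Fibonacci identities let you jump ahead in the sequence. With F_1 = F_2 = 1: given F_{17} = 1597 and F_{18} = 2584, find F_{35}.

9227465

By F_{2k+1} = F_k² + F_{k+1}²: F_{35} = 1597² + 2584² = 2550409 + 6677056 = 9227465.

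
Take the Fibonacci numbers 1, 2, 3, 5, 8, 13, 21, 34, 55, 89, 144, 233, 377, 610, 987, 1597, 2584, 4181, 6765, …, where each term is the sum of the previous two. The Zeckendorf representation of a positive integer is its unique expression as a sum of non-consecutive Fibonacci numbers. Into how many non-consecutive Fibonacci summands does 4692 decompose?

Repeatedly subtract the largest Fibonacci number that fits:
take 4181 (≤ 4692); 4692 − 4181 = 511
take 377 (≤ 511); 511 − 377 = 134
take 89 (≤ 134); 134 − 89 = 45
take 34 (≤ 45); 45 − 34 = 11
take 8 (≤ 11); 11 − 8 = 3
take 3 (≤ 3); 3 − 3 = 0
4692 = 4181 + 377 + 89 + 34 + 8 + 3, which has 6 terms.

6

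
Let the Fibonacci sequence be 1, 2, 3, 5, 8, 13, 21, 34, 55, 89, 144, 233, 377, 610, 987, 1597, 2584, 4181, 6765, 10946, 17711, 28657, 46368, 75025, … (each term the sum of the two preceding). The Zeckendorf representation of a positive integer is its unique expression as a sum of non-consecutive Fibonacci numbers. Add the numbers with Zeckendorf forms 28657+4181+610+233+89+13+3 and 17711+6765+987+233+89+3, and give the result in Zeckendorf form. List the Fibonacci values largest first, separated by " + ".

The two numbers are 33786 and 25788, so their sum is 59574.
Greedily peel off the largest Fibonacci term at each step:
46368 ≤ 59574 < 75025, so take 46368; remainder 13206
10946 ≤ 13206 < 17711, so take 10946; remainder 2260
1597 ≤ 2260 < 2584, so take 1597; remainder 663
610 ≤ 663 < 987, so take 610; remainder 53
34 ≤ 53 < 55, so take 34; remainder 19
13 ≤ 19 < 21, so take 13; remainder 6
5 ≤ 6 < 8, so take 5; remainder 1
1 ≤ 1 < 2, so take 1; remainder 0

46368 + 10946 + 1597 + 610 + 34 + 13 + 5 + 1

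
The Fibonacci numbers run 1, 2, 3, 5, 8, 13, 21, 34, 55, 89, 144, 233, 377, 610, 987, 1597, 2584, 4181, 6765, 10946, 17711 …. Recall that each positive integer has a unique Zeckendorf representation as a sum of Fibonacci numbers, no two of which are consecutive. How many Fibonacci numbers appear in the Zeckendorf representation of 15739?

15739 − 10946 = 4793
4793 − 4181 = 612
612 − 610 = 2
2 − 2 = 0
15739 = 10946 + 4181 + 610 + 2, which has 4 terms.

4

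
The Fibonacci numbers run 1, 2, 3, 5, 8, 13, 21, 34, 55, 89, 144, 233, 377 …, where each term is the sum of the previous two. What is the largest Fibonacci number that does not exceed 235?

233 ≤ 235 < 377, so the largest Fibonacci number not exceeding 235 is 233.

233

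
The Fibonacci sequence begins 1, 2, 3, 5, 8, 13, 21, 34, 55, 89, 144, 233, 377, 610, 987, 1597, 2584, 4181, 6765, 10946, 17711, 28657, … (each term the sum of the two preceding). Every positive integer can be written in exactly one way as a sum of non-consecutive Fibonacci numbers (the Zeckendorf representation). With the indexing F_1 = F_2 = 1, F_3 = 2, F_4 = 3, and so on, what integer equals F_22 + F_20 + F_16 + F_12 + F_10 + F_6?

F_22 + F_20 + F_16 + F_12 + F_10 + F_6 = 17711 + 6765 + 987 + 144 + 55 + 8 = 25670.

25670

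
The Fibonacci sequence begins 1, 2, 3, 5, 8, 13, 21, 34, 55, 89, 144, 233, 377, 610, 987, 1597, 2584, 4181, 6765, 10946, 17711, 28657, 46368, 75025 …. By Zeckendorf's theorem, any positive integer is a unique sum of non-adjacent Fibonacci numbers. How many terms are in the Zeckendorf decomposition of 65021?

Greedily peel off the largest Fibonacci term at each step:
65021: greatest Fibonacci not exceeding it is 46368, leaving 18653
18653: greatest Fibonacci not exceeding it is 17711, leaving 942
942: greatest Fibonacci not exceeding it is 610, leaving 332
332: greatest Fibonacci not exceeding it is 233, leaving 99
99: greatest Fibonacci not exceeding it is 89, leaving 10
10: greatest Fibonacci not exceeding it is 8, leaving 2
2: greatest Fibonacci not exceeding it is 2, leaving 0
65021 = 46368 + 17711 + 610 + 233 + 89 + 8 + 2, which has 7 terms.

7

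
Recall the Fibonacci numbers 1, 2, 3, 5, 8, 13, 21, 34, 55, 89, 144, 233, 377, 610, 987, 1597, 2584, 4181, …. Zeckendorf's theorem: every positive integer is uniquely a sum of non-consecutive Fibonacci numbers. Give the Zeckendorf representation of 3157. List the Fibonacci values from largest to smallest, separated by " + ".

2584 + 377 + 144 + 34 + 13 + 5

3157: greatest Fibonacci not exceeding it is 2584, leaving 573
573: greatest Fibonacci not exceeding it is 377, leaving 196
196: greatest Fibonacci not exceeding it is 144, leaving 52
52: greatest Fibonacci not exceeding it is 34, leaving 18
18: greatest Fibonacci not exceeding it is 13, leaving 5
5: greatest Fibonacci not exceeding it is 5, leaving 0
So 3157 = 2584 + 377 + 144 + 34 + 13 + 5, with no two terms consecutive in the sequence.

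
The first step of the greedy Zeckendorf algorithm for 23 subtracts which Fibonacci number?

21

21 ≤ 23 < 34, so the largest Fibonacci number not exceeding 23 is 21.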